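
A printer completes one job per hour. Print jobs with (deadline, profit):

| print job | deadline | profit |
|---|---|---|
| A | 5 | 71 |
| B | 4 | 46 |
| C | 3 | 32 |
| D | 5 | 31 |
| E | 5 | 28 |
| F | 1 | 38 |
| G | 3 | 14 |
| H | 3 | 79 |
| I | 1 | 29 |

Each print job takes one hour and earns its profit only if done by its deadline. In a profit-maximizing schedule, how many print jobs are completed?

Take jobs in profit order; each goes to the latest open slot no later than its deadline.
Profit order: H=79 A=71 B=46 F=38 C=32 D=31 I=29 E=28 G=14
Assign: H→slot 3, A→slot 5, B→slot 4, F→slot 1, C→slot 2, D skipped, I skipped, E skipped, G skipped.
Slots: [1:F] [2:C] [3:H] [4:B] [5:A]
5 of 9 scheduled.

5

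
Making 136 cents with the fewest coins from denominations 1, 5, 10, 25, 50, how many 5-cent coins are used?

0

Use the largest denomination that fits, subtract, and repeat.
136 − 2×50→36 − 1×25→11 − 1×10→1 − 1×1→0
Count of 5: 0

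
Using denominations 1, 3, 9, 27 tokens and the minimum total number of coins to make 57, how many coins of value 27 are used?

57 − 2×27→3 − 1×3→0
Count of 27: 2

2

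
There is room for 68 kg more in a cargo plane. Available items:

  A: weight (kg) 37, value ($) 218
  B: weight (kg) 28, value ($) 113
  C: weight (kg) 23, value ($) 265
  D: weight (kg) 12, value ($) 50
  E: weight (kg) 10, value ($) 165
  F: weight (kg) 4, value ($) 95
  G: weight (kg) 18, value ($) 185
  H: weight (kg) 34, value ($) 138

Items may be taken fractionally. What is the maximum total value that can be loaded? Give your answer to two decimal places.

Greedy by value/weight ratio, highest first.
Ratios (sorted): F 23.75, E 16.50, C 11.52, G 10.28, A 5.89, D 4.17, H 4.06, B 4.04
take F (4 @ 95); take E (10 @ 165); take C (23 @ 265); take G (18 @ 185); take 13/37 of A → 76.59. Capacity used 68/68.
Total value = 786.59

786.59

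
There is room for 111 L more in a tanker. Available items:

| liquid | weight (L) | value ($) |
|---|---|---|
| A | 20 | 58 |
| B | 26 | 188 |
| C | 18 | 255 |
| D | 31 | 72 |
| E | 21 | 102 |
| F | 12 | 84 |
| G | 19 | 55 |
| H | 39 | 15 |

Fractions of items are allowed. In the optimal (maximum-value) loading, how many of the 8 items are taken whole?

5

Order: C (255/18=14.17) > B (188/26=7.23) > F (84/12=7.00) > E (102/21=4.86) > A (58/20=2.90) > G (55/19=2.89) > D (72/31=2.32) > H (15/39=0.38)
Fill: take C (18 @ 255) → take B (26 @ 188) → take F (12 @ 84) → take E (21 @ 102) → take A (20 @ 58) → take 14/19 of G → 40.53; 111/111 used.
5 item(s) taken whole; one partial (take 14/19 of G).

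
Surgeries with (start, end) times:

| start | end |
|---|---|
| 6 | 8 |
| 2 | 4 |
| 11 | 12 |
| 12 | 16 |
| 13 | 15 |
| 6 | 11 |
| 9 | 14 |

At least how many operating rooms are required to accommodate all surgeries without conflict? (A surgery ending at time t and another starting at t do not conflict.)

3

The answer is the maximum number of intervals overlapping at any instant.
starts: [2, 6, 6, 9, 11, 12, 13]
ends:   [4, 8, 11, 12, 14, 15, 16]
s2→1 e4→0 s6→1 s6→2 e8→1 s9→2 e11→1 s11→2 e12→1 s12→2 s13→3  — peak 3.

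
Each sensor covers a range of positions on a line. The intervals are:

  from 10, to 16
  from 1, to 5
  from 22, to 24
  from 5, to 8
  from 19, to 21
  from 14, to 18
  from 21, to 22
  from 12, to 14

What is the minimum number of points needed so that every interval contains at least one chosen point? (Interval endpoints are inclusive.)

4

Sort by right endpoint; whenever an interval is uncovered, place a point at its right end.
By right end: [1,5]  [5,8]  [12,14]  [10,16]  [14,18]  [19,21]  [21,22]  [22,24]
[1,5] uncovered → point at 5; [12,14] uncovered → point at 14; [19,21] uncovered → point at 21; [22,24] uncovered → point at 24.
Points: 5, 14, 21, 24 (4 total).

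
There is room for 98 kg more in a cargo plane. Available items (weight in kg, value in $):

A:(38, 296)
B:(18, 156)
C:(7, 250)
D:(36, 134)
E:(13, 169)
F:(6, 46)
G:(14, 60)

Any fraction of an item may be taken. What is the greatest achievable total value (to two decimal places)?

Ratios (sorted): C 35.71, E 13.00, B 8.67, A 7.79, F 7.67, G 4.29, D 3.72
take C (7 @ 250); take E (13 @ 169); take B (18 @ 156); take A (38 @ 296); take F (6 @ 46); take G (14 @ 60); take 2/36 of D → 7.44. Capacity used 98/98.
Total value = 984.44

984.44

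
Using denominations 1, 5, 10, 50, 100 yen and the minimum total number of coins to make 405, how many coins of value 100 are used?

4

Greedy: take as many of the largest coin as possible, then repeat with the remainder.
405 − 4×100→5 − 1×5→0
Count of 100: 4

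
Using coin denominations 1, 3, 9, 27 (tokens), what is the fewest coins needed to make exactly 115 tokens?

7

Use the largest denomination that fits, subtract, and repeat.
115 − 4×27→7 − 2×3→1 − 1×1→0
Total coins = 4 + 2 + 1 = 7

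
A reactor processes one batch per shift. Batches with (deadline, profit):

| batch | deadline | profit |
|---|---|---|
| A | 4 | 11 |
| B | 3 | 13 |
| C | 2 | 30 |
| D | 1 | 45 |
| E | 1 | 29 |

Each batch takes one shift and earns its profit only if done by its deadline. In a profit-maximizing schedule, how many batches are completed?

4

Profit order: D=45 C=30 E=29 B=13 A=11
Assign: D→slot 1, C→slot 2, E skipped, B→slot 3, A→slot 4.
Slots: [1:D] [2:C] [3:B] [4:A]
4 of 5 scheduled.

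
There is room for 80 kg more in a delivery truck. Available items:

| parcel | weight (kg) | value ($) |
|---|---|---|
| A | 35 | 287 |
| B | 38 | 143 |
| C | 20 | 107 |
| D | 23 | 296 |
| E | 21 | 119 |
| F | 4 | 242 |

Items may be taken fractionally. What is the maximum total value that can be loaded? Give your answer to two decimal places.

Sort by value per unit weight and fill in that order.
Ratios (sorted): F 60.50, D 12.87, A 8.20, E 5.67, C 5.35, B 3.76
take F (4 @ 242); take D (23 @ 296); take A (35 @ 287); take 18/21 of E → 102.00. Capacity used 80/80.
Total value = 927.00

927.00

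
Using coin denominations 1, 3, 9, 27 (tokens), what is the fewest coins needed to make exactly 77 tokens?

77 − 2×27→23 − 2×9→5 − 1×3→2 − 2×1→0
Total coins = 2 + 2 + 1 + 2 = 7

7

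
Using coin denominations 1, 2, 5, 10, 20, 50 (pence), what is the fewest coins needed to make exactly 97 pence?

97 − 1×50→47 − 2×20→7 − 1×5→2 − 1×2→0
Total coins = 1 + 2 + 1 + 1 = 5

5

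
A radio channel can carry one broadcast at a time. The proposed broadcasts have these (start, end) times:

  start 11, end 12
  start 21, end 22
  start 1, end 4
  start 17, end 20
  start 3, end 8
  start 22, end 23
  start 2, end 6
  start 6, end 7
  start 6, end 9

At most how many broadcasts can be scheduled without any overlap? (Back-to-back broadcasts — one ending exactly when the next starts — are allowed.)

6

Sorted by end: (1,4)  (2,6)  (6,7)  (3,8)  (6,9)  (11,12)  (17,20)  (21,22)  (22,23)
take (1,4); skip (2,6); take (6,7); take (11,12); take (17,20); take (21,22); take (22,23).
Selected 6 broadcasts.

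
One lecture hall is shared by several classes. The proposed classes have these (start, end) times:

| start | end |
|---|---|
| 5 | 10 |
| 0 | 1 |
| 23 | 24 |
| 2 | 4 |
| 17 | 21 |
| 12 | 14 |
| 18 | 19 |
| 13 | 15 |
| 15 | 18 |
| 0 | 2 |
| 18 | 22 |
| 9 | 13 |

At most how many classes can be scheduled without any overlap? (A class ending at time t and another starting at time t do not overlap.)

7

By end time: (0,1), (0,2), (2,4), (5,10), (9,13), (12,14), (13,15), (15,18), (18,19), (17,21), (18,22), (23,24).
Pick (0,1); next start ≥ 1 → (2,4); next start ≥ 4 → (5,10); next start ≥ 10 → (12,14); next start ≥ 14 → (15,18); next start ≥ 18 → (18,19); next start ≥ 19 → (23,24).
Selected 7 classes.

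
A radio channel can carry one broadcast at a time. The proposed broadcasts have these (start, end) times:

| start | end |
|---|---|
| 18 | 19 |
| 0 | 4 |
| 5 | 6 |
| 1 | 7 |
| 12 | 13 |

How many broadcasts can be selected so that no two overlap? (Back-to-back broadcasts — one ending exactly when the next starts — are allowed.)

4

By end time: (0,4), (5,6), (1,7), (12,13), (18,19).
Pick (0,4); next start ≥ 4 → (5,6); next start ≥ 6 → (12,13); next start ≥ 13 → (18,19).
Selected 4 broadcasts.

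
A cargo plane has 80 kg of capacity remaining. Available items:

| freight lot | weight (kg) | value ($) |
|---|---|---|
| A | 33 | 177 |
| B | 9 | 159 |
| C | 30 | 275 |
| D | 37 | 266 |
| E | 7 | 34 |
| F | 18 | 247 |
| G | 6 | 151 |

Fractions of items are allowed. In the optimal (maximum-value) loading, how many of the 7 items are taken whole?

4

Greedy by value/weight ratio, highest first.
Ratios (sorted): G 25.17, B 17.67, F 13.72, C 9.17, D 7.19, A 5.36, E 4.86
take G (6 @ 151); take B (9 @ 159); take F (18 @ 247); take C (30 @ 275); take 17/37 of D → 122.22. Capacity used 80/80.
4 item(s) taken whole; one partial (take 17/37 of D).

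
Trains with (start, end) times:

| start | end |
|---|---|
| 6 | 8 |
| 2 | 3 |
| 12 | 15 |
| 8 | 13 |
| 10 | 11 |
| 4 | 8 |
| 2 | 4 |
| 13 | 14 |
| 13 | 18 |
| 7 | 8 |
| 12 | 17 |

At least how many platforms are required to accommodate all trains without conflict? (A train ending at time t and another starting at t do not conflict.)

4

The answer is the maximum number of intervals overlapping at any instant.
starts: [2, 2, 4, 6, 7, 8, 10, 12, 12, 13, 13]
ends:   [3, 4, 8, 8, 8, 11, 13, 14, 15, 17, 18]
s2→1 s2→2 e3→1 e4→0 s4→1 s6→2 s7→3 e8→2 e8→1 e8→0 s8→1 s10→2 e11→1 s12→2 s12→3 e13→2 s13→3 s13→4  — peak 4.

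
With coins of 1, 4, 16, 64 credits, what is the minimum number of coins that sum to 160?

4

160 = 2×64 + 2×16
Total coins = 2 + 2 = 4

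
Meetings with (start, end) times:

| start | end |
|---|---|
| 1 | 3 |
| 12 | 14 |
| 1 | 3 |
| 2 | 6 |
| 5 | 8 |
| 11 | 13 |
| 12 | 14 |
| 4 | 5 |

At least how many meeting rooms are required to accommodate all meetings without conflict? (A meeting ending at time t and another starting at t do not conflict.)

3

Count concurrent intervals with a sweep; the peak is the room count.
starts: [1, 1, 2, 4, 5, 11, 12, 12]
ends:   [3, 3, 5, 6, 8, 13, 14, 14]
s1→1 s1→2 s2→3  — peak 3.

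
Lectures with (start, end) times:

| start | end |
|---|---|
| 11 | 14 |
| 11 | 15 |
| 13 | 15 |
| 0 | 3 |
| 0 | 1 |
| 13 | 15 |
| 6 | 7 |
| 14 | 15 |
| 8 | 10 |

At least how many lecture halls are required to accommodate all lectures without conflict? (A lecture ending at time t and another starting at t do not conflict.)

4

The answer is the maximum number of intervals overlapping at any instant.
starts: [0, 0, 6, 8, 11, 11, 13, 13, 14]
ends:   [1, 3, 7, 10, 14, 15, 15, 15, 15]
s0→1 s0→2 e1→1 e3→0 s6→1 e7→0 s8→1 e10→0 s11→1 s11→2 s13→3 s13→4  — peak 4.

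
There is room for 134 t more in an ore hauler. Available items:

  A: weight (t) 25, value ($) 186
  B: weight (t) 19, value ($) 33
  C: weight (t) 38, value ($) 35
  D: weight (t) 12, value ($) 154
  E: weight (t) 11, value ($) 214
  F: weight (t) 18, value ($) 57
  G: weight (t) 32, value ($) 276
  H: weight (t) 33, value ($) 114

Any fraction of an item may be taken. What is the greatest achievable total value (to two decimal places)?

1006.21

Sort by value per unit weight and fill in that order.
Ratios (sorted): E 19.45, D 12.83, G 8.62, A 7.44, H 3.45, F 3.17, B 1.74, C 0.92
take E (11 @ 214); take D (12 @ 154); take G (32 @ 276); take A (25 @ 186); take H (33 @ 114); take F (18 @ 57); take 3/19 of B → 5.21. Capacity used 134/134.
Total value = 1006.21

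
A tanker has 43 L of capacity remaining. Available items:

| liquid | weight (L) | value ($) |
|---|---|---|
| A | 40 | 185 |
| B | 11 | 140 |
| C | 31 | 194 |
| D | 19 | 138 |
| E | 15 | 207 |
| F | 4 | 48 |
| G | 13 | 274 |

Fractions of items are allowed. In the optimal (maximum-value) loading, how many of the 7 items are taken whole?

Sort by value per unit weight and fill in that order.
Order: G (274/13=21.08) > E (207/15=13.80) > B (140/11=12.73) > F (48/4=12.00) > D (138/19=7.26) > C (194/31=6.26) > A (185/40=4.62)
Fill: take G (13 @ 274) → take E (15 @ 207) → take B (11 @ 140) → take F (4 @ 48); 43/43 used.
4 item(s) taken whole.

4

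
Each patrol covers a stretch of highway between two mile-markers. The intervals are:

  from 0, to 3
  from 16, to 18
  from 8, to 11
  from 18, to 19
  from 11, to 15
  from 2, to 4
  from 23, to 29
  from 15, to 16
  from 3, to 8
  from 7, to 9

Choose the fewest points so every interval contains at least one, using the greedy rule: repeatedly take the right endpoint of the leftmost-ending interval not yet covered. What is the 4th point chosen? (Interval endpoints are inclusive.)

By right end: [0,3]  [2,4]  [3,8]  [7,9]  [8,11]  [11,15]  [15,16]  [16,18]  [18,19]  [23,29]
[0,3] uncovered → point at 3; [7,9] uncovered → point at 9; [11,15] uncovered → point at 15; [16,18] uncovered → point at 18; [23,29] uncovered → point at 29.
Points: 3, 9, 15, 18, 29 (5 total).

18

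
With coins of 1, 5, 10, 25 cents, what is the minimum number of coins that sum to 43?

Greedy: take as many of the largest coin as possible, then repeat with the remainder.
43 − 1×25→18 − 1×10→8 − 1×5→3 − 3×1→0
Total coins = 1 + 1 + 1 + 3 = 6

6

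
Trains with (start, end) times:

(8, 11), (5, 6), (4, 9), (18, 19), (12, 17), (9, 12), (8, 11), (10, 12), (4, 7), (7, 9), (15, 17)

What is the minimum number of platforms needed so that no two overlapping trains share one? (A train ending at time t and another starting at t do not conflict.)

4

Events (time:±→running): 4:+→1 4:+→2 5:+→3 6:-→2 7:-→1 7:+→2 8:+→3 8:+→4 … peak 4.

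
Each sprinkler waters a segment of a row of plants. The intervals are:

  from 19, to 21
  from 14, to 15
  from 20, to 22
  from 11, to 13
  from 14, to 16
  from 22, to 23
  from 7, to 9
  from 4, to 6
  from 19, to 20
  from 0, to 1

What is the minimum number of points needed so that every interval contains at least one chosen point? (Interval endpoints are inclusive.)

Sort by right endpoint; whenever an interval is uncovered, place a point at its right end.
By right end: [0,1]  [4,6]  [7,9]  [11,13]  [14,15]  [14,16]  [19,20]  [19,21]  [20,22]  [22,23]
[0,1] uncovered → point at 1; [4,6] uncovered → point at 6; [7,9] uncovered → point at 9; [11,13] uncovered → point at 13; [14,15] uncovered → point at 15; [19,20] uncovered → point at 20; [22,23] uncovered → point at 23.
Points: 1, 6, 9, 13, 15, 20, 23 (7 total).

7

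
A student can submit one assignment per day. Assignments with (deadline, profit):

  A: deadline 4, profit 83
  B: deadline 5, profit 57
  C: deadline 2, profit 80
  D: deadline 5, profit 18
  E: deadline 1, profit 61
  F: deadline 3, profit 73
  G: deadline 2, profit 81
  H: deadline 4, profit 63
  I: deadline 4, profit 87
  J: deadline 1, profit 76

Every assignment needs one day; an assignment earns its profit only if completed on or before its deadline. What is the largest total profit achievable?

388

By profit: I(d4,87), A(d4,83), G(d2,81), C(d2,80), J(d1,76), F(d3,73), H(d4,63), E(d1,61), B(d5,57), D(d5,18)
I→slot 4; A→slot 3; G→slot 2; C→slot 1; J skipped; F skipped; H skipped; E skipped; B→slot 5; D skipped.
Profit = 80 + 81 + 83 + 87 + 57 = 388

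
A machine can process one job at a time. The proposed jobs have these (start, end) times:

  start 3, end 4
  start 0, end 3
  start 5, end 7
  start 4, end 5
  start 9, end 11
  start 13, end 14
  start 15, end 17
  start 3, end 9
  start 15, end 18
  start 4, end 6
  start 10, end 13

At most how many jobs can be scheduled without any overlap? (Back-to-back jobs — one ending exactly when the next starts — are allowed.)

7

Greedy by earliest finish: after sorting by end time, pick each interval compatible with the last pick.
By end time: (0,3), (3,4), (4,5), (4,6), (5,7), (3,9), (9,11), (10,13), (13,14), (15,17), (15,18).
Pick (0,3); next start ≥ 3 → (3,4); next start ≥ 4 → (4,5); next start ≥ 5 → (5,7); next start ≥ 7 → (9,11); next start ≥ 11 → (13,14); next start ≥ 14 → (15,17).
Selected 7 jobs.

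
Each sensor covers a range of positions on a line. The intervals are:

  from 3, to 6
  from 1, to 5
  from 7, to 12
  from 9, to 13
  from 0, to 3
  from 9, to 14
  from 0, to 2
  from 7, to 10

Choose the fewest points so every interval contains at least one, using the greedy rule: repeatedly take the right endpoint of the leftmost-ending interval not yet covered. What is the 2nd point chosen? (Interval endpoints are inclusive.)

6

Sorted: [0,2] [0,3] [1,5] [3,6] [7,10] [7,12] [9,13] [9,14]
{[0,2],[0,3],[1,5]} hit by 2; {[3,6]} hit by 6; {[7,10],[7,12],[9,13],[9,14]} hit by 10.
Points: 2, 6, 10 (3 total).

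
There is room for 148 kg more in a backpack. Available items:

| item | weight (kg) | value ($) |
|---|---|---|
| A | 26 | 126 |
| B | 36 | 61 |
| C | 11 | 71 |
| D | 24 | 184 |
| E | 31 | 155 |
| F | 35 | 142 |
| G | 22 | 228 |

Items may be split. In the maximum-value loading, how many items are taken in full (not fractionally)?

Order: G (228/22=10.36) > D (184/24=7.67) > C (71/11=6.45) > E (155/31=5.00) > A (126/26=4.85) > F (142/35=4.06) > B (61/36=1.69)
Fill: take G (22 @ 228) → take D (24 @ 184) → take C (11 @ 71) → take E (31 @ 155) → take A (26 @ 126) → take 34/35 of F → 137.94; 148/148 used.
5 item(s) taken whole; one partial (take 34/35 of F).

5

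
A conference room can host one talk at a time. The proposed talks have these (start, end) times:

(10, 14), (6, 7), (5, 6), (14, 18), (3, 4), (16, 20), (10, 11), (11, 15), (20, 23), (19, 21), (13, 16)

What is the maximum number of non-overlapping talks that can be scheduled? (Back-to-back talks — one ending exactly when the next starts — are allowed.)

Sorted by end: (3,4)  (5,6)  (6,7)  (10,11)  (10,14)  (11,15)  (13,16)  (14,18)  (16,20)  (19,21)  (20,23)
take (3,4); take (5,6); take (6,7); take (10,11); skip (10,14); take (11,15); skip (14,18); take (16,20); take (20,23).
Selected 7 talks.

7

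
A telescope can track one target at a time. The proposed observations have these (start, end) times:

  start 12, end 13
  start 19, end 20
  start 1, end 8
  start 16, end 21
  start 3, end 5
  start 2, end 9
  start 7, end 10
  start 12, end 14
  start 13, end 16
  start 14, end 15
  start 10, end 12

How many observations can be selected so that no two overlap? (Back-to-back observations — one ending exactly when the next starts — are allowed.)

6

By end time: (3,5), (1,8), (2,9), (7,10), (10,12), (12,13), (12,14), (14,15), (13,16), (19,20), (16,21).
Pick (3,5); next start ≥ 5 → (7,10); next start ≥ 10 → (10,12); next start ≥ 12 → (12,13); next start ≥ 13 → (14,15); next start ≥ 15 → (19,20).
Selected 6 observations.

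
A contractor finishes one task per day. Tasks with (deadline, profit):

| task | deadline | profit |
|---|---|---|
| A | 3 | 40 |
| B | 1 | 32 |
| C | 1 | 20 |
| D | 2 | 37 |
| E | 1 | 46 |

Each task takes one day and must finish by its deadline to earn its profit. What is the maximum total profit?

Profit order: E=46 A=40 D=37 B=32 C=20
Assign: E→slot 1, A→slot 3, D→slot 2, B skipped, C skipped.
Slots: [1:E] [2:D] [3:A]
Profit = 46 + 37 + 40 = 123

123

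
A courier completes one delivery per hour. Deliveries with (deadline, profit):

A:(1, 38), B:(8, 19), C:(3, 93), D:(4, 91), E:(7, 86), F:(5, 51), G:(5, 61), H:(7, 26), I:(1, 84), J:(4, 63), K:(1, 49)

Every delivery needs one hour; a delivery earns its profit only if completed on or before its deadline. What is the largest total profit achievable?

523

By profit: C(d3,93), D(d4,91), E(d7,86), I(d1,84), J(d4,63), G(d5,61), F(d5,51), K(d1,49), A(d1,38), H(d7,26), B(d8,19)
C→slot 3; D→slot 4; E→slot 7; I→slot 1; J→slot 2; G→slot 5; F skipped; K skipped; A skipped; H→slot 6; B→slot 8.
Profit = 84 + 63 + 93 + 91 + 61 + 26 + 86 + 19 = 523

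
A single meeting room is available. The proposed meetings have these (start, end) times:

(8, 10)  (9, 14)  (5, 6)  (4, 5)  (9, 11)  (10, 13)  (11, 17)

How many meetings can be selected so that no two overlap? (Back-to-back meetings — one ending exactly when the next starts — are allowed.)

Order by finish time; keep every interval that doesn't clash with the previous kept one.
By end time: (4,5), (5,6), (8,10), (9,11), (10,13), (9,14), (11,17).
Pick (4,5); next start ≥ 5 → (5,6); next start ≥ 6 → (8,10); next start ≥ 10 → (10,13).
Selected 4 meetings.

4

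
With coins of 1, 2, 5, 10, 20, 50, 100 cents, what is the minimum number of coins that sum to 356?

6

356 − 3×100→56 − 1×50→6 − 1×5→1 − 1×1→0
Total coins = 3 + 1 + 1 + 1 = 6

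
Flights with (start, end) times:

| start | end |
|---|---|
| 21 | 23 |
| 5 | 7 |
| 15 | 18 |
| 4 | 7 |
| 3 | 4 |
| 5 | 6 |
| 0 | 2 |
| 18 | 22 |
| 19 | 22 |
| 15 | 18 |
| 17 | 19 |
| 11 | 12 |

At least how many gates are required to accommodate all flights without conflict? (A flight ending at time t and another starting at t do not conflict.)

Events (time:±→running): 0:+→1 2:-→0 3:+→1 4:-→0 4:+→1 5:+→2 5:+→3 … peak 3.

3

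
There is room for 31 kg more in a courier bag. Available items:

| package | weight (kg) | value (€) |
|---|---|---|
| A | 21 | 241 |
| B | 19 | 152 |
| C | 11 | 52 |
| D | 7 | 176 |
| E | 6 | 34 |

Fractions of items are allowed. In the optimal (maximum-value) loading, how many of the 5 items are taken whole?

2

Order: D (176/7=25.14) > A (241/21=11.48) > B (152/19=8.00) > E (34/6=5.67) > C (52/11=4.73)
Fill: take D (7 @ 176) → take A (21 @ 241) → take 3/19 of B → 24.00; 31/31 used.
2 item(s) taken whole; one partial (take 3/19 of B).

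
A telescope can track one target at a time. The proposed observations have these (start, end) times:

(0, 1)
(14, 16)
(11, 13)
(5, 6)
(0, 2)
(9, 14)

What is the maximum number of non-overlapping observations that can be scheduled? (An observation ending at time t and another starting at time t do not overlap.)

Greedy by earliest finish: after sorting by end time, pick each interval compatible with the last pick.
By end time: (0,1), (0,2), (5,6), (11,13), (9,14), (14,16).
Pick (0,1); next start ≥ 1 → (5,6); next start ≥ 6 → (11,13); next start ≥ 13 → (14,16).
Selected 4 observations.

4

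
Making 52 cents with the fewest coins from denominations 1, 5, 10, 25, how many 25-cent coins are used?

2

Greedy: take as many of the largest coin as possible, then repeat with the remainder.
52 − 2×25→2 − 2×1→0
Count of 25: 2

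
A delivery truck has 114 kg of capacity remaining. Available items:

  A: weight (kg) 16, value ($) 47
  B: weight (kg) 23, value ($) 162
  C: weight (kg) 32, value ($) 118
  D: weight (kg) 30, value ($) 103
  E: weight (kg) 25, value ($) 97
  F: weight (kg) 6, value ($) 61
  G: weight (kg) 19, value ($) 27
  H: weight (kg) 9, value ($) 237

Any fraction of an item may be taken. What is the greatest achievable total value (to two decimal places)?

Sort by value per unit weight and fill in that order.
Order: H (237/9=26.33) > F (61/6=10.17) > B (162/23=7.04) > E (97/25=3.88) > C (118/32=3.69) > D (103/30=3.43) > A (47/16=2.94) > G (27/19=1.42)
Fill: take H (9 @ 237) → take F (6 @ 61) → take B (23 @ 162) → take E (25 @ 97) → take C (32 @ 118) → take 19/30 of D → 65.23; 114/114 used.
Total value = 740.23

740.23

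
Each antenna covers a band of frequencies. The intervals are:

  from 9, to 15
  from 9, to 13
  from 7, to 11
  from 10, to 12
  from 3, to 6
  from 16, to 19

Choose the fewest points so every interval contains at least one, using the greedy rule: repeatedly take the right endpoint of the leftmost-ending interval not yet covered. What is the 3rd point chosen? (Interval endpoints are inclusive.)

Sort by right endpoint; whenever an interval is uncovered, place a point at its right end.
Sorted: [3,6] [7,11] [10,12] [9,13] [9,15] [16,19]
{[3,6]} hit by 6; {[7,11],[10,12],[9,13],[9,15]} hit by 11; {[16,19]} hit by 19.
Points: 6, 11, 19 (3 total).

19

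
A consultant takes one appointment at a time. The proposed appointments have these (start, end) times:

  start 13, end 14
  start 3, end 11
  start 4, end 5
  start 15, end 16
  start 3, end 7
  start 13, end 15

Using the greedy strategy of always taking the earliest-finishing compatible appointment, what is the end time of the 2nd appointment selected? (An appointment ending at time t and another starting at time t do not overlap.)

14

Sorted by end: (4,5)  (3,7)  (3,11)  (13,14)  (13,15)  (15,16)
take (4,5); skip (3,11); take (13,14); take (15,16).
Selected: (4,5) (13,14) (15,16)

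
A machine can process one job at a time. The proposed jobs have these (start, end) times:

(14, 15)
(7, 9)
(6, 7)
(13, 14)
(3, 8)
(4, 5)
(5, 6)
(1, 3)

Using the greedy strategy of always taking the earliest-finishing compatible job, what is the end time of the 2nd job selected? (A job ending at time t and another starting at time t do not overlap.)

5

Sorted by end: (1,3)  (4,5)  (5,6)  (6,7)  (3,8)  (7,9)  (13,14)  (14,15)
take (1,3); take (4,5); take (5,6); take (6,7); skip (3,8); take (7,9); take (13,14); take (14,15).
Selected: (1,3) (4,5) (5,6) (6,7) (7,9) (13,14) (14,15)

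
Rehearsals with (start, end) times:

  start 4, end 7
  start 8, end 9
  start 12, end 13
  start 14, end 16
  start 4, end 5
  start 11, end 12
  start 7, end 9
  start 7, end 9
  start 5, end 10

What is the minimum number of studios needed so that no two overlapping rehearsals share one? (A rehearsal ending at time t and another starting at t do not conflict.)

4

The answer is the maximum number of intervals overlapping at any instant.
Events (time:±→running): 4:+→1 4:+→2 5:-→1 5:+→2 7:-→1 7:+→2 7:+→3 8:+→4 … peak 4.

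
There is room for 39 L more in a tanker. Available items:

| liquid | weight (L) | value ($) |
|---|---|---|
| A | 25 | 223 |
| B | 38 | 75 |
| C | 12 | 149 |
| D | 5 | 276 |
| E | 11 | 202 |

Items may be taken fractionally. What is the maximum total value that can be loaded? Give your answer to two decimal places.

Ratios (sorted): D 55.20, E 18.36, C 12.42, A 8.92, B 1.97
take D (5 @ 276); take E (11 @ 202); take C (12 @ 149); take 11/25 of A → 98.12. Capacity used 39/39.
Total value = 725.12

725.12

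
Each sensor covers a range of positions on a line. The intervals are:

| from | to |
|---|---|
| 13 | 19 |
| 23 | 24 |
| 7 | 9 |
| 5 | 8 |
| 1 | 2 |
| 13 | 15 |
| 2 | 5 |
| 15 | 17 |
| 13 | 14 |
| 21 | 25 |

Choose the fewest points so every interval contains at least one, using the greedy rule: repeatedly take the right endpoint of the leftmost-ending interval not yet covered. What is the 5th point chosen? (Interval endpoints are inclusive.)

24

By right end: [1,2]  [2,5]  [5,8]  [7,9]  [13,14]  [13,15]  [15,17]  [13,19]  [23,24]  [21,25]
[1,2] uncovered → point at 2; [5,8] uncovered → point at 8; [13,14] uncovered → point at 14; [15,17] uncovered → point at 17; [23,24] uncovered → point at 24.
Points: 2, 8, 14, 17, 24 (5 total).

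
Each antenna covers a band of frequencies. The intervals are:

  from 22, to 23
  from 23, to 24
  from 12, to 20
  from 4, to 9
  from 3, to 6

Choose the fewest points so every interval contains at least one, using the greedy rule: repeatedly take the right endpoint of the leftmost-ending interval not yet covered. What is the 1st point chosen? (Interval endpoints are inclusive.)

Process intervals by earliest right end; each time one isn't hit yet, stab at its right endpoint.
Sorted: [3,6] [4,9] [12,20] [22,23] [23,24]
{[3,6],[4,9]} hit by 6; {[12,20]} hit by 20; {[22,23],[23,24]} hit by 23.
Points: 6, 20, 23 (3 total).

6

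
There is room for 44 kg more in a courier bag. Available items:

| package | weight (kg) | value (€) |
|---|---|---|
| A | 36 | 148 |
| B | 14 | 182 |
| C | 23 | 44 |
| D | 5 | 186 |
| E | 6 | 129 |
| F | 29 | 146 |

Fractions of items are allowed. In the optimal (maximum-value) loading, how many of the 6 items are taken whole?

3

Ratios (sorted): D 37.20, E 21.50, B 13.00, F 5.03, A 4.11, C 1.91
take D (5 @ 186); take E (6 @ 129); take B (14 @ 182); take 19/29 of F → 95.66. Capacity used 44/44.
3 item(s) taken whole; one partial (take 19/29 of F).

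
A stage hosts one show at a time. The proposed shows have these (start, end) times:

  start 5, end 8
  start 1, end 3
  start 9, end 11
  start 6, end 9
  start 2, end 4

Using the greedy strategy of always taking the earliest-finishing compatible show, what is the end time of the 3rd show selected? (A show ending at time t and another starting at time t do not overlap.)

By end time: (1,3), (2,4), (5,8), (6,9), (9,11).
Pick (1,3); next start ≥ 3 → (5,8); next start ≥ 8 → (9,11).
Selected: (1,3) (5,8) (9,11)

11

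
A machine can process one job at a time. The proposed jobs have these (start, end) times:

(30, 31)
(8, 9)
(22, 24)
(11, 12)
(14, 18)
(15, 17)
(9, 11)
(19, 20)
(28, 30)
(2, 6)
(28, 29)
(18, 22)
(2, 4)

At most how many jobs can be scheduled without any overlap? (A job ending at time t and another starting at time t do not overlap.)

9

Sort by end time and greedily take each interval whose start is ≥ the last chosen end.
Sorted by end: (2,4)  (2,6)  (8,9)  (9,11)  (11,12)  (15,17)  (14,18)  (19,20)  (18,22)  (22,24)  (28,29)  (28,30)  (30,31)
take (2,4); take (8,9); take (9,11); take (11,12); take (15,17); skip (14,18); take (19,20); take (22,24); take (28,29); take (30,31).
Selected 9 jobs.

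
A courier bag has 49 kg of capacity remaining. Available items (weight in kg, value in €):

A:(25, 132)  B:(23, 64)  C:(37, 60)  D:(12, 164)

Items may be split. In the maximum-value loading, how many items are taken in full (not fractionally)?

2

Ratios (sorted): D 13.67, A 5.28, B 2.78, C 1.62
take D (12 @ 164); take A (25 @ 132); take 12/23 of B → 33.39. Capacity used 49/49.
2 item(s) taken whole; one partial (take 12/23 of B).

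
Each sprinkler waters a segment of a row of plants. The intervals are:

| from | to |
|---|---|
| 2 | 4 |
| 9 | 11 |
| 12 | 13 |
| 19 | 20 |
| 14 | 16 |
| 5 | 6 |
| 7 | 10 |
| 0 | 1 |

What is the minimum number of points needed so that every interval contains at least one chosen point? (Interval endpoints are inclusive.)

Sort by right endpoint; whenever an interval is uncovered, place a point at its right end.
Sorted: [0,1] [2,4] [5,6] [7,10] [9,11] [12,13] [14,16] [19,20]
{[0,1]} hit by 1; {[2,4]} hit by 4; {[5,6]} hit by 6; {[7,10],[9,11]} hit by 10; {[12,13]} hit by 13; {[14,16]} hit by 16; {[19,20]} hit by 20.
Points: 1, 4, 6, 10, 13, 16, 20 (7 total).

7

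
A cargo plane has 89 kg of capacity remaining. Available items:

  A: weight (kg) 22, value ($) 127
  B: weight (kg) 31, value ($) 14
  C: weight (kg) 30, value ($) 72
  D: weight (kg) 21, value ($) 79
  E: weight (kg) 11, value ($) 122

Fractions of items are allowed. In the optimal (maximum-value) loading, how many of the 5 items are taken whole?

Sort by value per unit weight and fill in that order.
Ratios (sorted): E 11.09, A 5.77, D 3.76, C 2.40, B 0.45
take E (11 @ 122); take A (22 @ 127); take D (21 @ 79); take C (30 @ 72); take 5/31 of B → 2.26. Capacity used 89/89.
4 item(s) taken whole; one partial (take 5/31 of B).

4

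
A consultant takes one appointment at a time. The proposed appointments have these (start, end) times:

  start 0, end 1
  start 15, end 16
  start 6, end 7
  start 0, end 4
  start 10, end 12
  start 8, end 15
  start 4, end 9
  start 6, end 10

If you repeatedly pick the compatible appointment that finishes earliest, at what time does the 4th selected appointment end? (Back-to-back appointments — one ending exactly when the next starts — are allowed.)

By end time: (0,1), (0,4), (6,7), (4,9), (6,10), (10,12), (8,15), (15,16).
Pick (0,1); next start ≥ 1 → (6,7); next start ≥ 7 → (10,12); next start ≥ 12 → (15,16).
Selected: (0,1) (6,7) (10,12) (15,16)

16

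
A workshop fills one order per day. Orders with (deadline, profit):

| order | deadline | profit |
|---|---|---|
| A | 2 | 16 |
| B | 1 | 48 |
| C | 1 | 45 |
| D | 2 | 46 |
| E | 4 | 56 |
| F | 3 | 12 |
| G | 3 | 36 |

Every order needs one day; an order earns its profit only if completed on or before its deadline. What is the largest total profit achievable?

186

Take jobs in profit order; each goes to the latest open slot no later than its deadline.
By profit: E(d4,56), B(d1,48), D(d2,46), C(d1,45), G(d3,36), A(d2,16), F(d3,12)
E→slot 4; B→slot 1; D→slot 2; C skipped; G→slot 3; A skipped; F skipped.
Profit = 48 + 46 + 36 + 56 = 186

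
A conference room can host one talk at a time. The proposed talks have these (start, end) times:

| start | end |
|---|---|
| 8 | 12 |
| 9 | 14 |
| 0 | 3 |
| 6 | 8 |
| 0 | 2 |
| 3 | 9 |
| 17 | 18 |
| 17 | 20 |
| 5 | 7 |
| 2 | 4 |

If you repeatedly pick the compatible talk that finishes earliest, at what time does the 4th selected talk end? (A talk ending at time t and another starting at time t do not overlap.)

12

Greedy by earliest finish: after sorting by end time, pick each interval compatible with the last pick.
By end time: (0,2), (0,3), (2,4), (5,7), (6,8), (3,9), (8,12), (9,14), (17,18), (17,20).
Pick (0,2); next start ≥ 2 → (2,4); next start ≥ 4 → (5,7); next start ≥ 7 → (8,12); next start ≥ 12 → (17,18).
Selected: (0,2) (2,4) (5,7) (8,12) (17,18)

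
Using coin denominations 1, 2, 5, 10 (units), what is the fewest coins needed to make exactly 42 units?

Greedy: take as many of the largest coin as possible, then repeat with the remainder.
42 = 4×10 + 1×2
Total coins = 4 + 1 = 5

5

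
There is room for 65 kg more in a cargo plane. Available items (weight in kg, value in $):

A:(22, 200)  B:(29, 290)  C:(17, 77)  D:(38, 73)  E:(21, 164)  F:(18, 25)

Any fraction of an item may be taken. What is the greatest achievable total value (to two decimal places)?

Ratios (sorted): B 10.00, A 9.09, E 7.81, C 4.53, D 1.92, F 1.39
take B (29 @ 290); take A (22 @ 200); take 14/21 of E → 109.33. Capacity used 65/65.
Total value = 599.33

599.33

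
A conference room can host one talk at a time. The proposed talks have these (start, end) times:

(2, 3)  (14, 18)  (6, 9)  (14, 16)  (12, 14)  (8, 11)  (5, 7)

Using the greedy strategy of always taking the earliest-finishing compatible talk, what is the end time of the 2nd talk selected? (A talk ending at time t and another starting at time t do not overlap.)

Order by finish time; keep every interval that doesn't clash with the previous kept one.
Sorted by end: (2,3)  (5,7)  (6,9)  (8,11)  (12,14)  (14,16)  (14,18)
take (2,3); take (5,7); skip (6,9); take (8,11); take (12,14); take (14,16).
Selected: (2,3) (5,7) (8,11) (12,14) (14,16)

7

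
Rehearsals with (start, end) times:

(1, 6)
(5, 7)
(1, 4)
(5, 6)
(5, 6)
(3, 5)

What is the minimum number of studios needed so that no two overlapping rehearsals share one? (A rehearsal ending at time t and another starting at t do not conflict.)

Count concurrent intervals with a sweep; the peak is the room count.
starts: [1, 1, 3, 5, 5, 5]
ends:   [4, 5, 6, 6, 6, 7]
s1→1 s1→2 s3→3 e4→2 e5→1 s5→2 s5→3 s5→4  — peak 4.

4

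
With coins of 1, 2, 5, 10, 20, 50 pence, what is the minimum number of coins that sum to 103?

Greedy: take as many of the largest coin as possible, then repeat with the remainder.
103 = 2×50 + 1×2 + 1×1
Total coins = 2 + 1 + 1 = 4

4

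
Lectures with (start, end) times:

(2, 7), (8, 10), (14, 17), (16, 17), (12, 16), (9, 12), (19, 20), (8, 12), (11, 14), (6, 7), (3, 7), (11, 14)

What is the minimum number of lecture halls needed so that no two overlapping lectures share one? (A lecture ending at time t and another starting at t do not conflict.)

4

The answer is the maximum number of intervals overlapping at any instant.
Events (time:±→running): 2:+→1 3:+→2 6:+→3 7:-→2 7:-→1 7:-→0 8:+→1 8:+→2 9:+→3 10:-→2 11:+→3 11:+→4 … peak 4.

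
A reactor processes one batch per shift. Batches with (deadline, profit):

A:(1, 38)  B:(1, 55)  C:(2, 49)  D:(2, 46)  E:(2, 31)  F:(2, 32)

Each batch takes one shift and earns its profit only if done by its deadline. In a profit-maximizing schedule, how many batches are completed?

2

Sort by profit descending; place each in the latest free slot ≤ its deadline.
By profit: B(d1,55), C(d2,49), D(d2,46), A(d1,38), F(d2,32), E(d2,31)
B→slot 1; C→slot 2; D skipped; A skipped; F skipped; E skipped.
2 of 6 scheduled.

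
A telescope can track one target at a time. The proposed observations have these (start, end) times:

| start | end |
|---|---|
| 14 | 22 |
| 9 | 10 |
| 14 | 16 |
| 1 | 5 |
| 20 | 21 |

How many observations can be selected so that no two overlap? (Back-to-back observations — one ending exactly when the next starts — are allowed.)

4

Greedy by earliest finish: after sorting by end time, pick each interval compatible with the last pick.
Sorted by end: (1,5)  (9,10)  (14,16)  (20,21)  (14,22)
take (1,5); take (9,10); take (14,16); take (20,21).
Selected 4 observations.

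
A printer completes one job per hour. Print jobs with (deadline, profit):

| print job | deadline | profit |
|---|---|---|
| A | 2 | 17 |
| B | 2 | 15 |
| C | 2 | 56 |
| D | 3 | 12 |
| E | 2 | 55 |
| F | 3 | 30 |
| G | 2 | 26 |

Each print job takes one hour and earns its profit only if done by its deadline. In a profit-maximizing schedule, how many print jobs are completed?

Sort by profit descending; place each in the latest free slot ≤ its deadline.
By profit: C(d2,56), E(d2,55), F(d3,30), G(d2,26), A(d2,17), B(d2,15), D(d3,12)
C→slot 2; E→slot 1; F→slot 3; G skipped; A skipped; B skipped; D skipped.
3 of 7 scheduled.

3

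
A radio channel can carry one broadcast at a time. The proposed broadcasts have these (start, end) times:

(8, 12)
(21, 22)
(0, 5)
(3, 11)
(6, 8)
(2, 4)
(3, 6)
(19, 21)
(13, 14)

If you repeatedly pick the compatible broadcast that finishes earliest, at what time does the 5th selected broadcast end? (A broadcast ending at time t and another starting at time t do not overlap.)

21

By end time: (2,4), (0,5), (3,6), (6,8), (3,11), (8,12), (13,14), (19,21), (21,22).
Pick (2,4); next start ≥ 4 → (6,8); next start ≥ 8 → (8,12); next start ≥ 12 → (13,14); next start ≥ 14 → (19,21); next start ≥ 21 → (21,22).
Selected: (2,4) (6,8) (8,12) (13,14) (19,21) (21,22)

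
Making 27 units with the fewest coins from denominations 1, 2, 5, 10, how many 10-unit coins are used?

2

27 = 2×10 + 1×5 + 1×2
Count of 10: 2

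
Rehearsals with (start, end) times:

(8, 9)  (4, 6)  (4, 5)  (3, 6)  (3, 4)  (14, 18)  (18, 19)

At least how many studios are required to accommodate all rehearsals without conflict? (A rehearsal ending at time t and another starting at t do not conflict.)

3

The answer is the maximum number of intervals overlapping at any instant.
starts: [3, 3, 4, 4, 8, 14, 18]
ends:   [4, 5, 6, 6, 9, 18, 19]
s3→1 s3→2 e4→1 s4→2 s4→3  — peak 3.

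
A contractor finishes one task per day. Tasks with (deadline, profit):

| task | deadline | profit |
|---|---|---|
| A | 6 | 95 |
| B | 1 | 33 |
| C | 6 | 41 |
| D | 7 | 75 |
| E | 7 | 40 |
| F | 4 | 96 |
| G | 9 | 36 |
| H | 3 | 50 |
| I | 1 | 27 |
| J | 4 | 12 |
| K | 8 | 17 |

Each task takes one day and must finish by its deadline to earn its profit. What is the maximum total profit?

Profit order: F=96 A=95 D=75 H=50 C=41 E=40 G=36 B=33 I=27 K=17 J=12
Assign: F→slot 4, A→slot 6, D→slot 7, H→slot 3, C→slot 5, E→slot 2, G→slot 9, B→slot 1, I skipped, K→slot 8, J skipped.
Slots: [1:B] [2:E] [3:H] [4:F] [5:C] [6:A] [7:D] [8:K] [9:G]
Profit = 33 + 40 + 50 + 96 + 41 + 95 + 75 + 17 + 36 = 483

483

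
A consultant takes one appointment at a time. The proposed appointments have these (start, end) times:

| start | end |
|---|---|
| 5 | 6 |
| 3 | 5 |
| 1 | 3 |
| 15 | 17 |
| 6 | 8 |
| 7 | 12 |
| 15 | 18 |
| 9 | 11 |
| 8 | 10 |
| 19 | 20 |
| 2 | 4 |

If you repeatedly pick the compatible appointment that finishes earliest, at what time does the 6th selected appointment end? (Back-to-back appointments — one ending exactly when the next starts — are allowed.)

By end time: (1,3), (2,4), (3,5), (5,6), (6,8), (8,10), (9,11), (7,12), (15,17), (15,18), (19,20).
Pick (1,3); next start ≥ 3 → (3,5); next start ≥ 5 → (5,6); next start ≥ 6 → (6,8); next start ≥ 8 → (8,10); next start ≥ 10 → (15,17); next start ≥ 17 → (19,20).
Selected: (1,3) (3,5) (5,6) (6,8) (8,10) (15,17) (19,20)

17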